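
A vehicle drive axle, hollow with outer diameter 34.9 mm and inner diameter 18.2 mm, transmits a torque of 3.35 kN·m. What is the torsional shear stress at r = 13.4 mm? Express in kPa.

J = π(d_o⁴ − d_i⁴)/32 = π(0.0349⁴ − 0.0182⁴)/32 = 1.349×10^-7 m⁴.
Shear stress varies linearly with radius: τ = T·r/J = 3350 × 0.0134 / 1.349×10^-7 = 3.328×10^8 Pa.

333000 kPa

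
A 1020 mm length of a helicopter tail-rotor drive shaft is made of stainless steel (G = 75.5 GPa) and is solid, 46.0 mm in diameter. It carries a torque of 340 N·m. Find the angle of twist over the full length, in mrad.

J = πd⁴/32 = π(0.0460)⁴/32 = 4.396×10^-7 m⁴.
θ = T·L/(G·J) = 340.0 × 1.02 / (75.5×10⁹ × 4.396×10^-7) = 0.01045 rad.

10.4 mrad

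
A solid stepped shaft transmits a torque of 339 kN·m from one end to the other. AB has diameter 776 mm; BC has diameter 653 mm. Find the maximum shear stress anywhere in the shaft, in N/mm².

6.20 N/mm²

Under the same torque, τ_max = 16T/(πd³) is largest where d is smallest — segment BC (d = 653 mm).
τ_max = 16·339000/(π·(0.653)³) = 6.201×10^6 Pa.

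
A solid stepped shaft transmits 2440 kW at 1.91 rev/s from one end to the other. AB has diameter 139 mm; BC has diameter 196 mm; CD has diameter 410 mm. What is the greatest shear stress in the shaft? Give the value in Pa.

3.86e8 Pa

ω = 2π·1.91 = 12.00 rad/s, so T = P/ω = 2440×10³ / 12.00 = 203300 N·m.
Under the same torque, τ_max = 16T/(πd³) is largest where d is smallest — segment AB (d = 139 mm).
τ_max = 16·203300/(π·(0.139)³) = 3.856×10^8 Pa.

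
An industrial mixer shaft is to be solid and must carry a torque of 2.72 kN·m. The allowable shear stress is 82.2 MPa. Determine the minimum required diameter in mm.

For a solid shaft τ_max = 16T/(πd³), so d = (16T/(π τ_allow))^(1/3) = (16·2720/(π·8.22×10^7))^(1/3) = 0.05524 m.

55.2 mm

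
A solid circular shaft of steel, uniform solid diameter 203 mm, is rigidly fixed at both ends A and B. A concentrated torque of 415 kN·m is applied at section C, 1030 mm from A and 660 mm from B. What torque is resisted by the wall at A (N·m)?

162000 N·m

With uniform GJ and both ends fixed, compatibility θ_AC = θ_CB gives T_A·a = T_B·b, together with T_A + T_B = T₀.
T_A = T₀·b/(a+b) = 415000·660/1690 = 162100 N·m; T_B = 252900 N·m.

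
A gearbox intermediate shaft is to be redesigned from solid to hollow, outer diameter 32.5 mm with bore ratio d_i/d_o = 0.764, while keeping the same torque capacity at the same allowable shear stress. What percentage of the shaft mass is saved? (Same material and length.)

45.0 %

Equal τ_max and T ⇒ the solid shaft needs d_s³ = d_o³(1−k⁴), so d_s = 32.5·(1−0.764⁴)^(1/3) = 28.29 mm.
Area ratio A_h/A_s = d_o²(1−k²)/d_s² = (1−k²)/(1−k⁴)^(2/3) = 0.5496.
Mass saving = 1 − 0.5496 = 45.0 %.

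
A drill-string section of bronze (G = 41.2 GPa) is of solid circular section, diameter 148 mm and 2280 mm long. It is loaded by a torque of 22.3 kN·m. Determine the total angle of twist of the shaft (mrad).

26.2 mrad

J = πd⁴/32 = π(0.148)⁴/32 = 4.710×10^-5 m⁴.
θ = T·L/(G·J) = 22300 × 2.28 / (41.2×10⁹ × 4.710×10^-5) = 0.02620 rad.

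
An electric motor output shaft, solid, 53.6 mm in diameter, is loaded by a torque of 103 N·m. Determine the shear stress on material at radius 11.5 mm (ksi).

0.212 ksi

J = πd⁴/32 = π(0.0536)⁴/32 = 8.103×10^-7 m⁴.
Shear stress varies linearly with radius: τ = T·r/J = 103.0 × 0.0115 / 8.103×10^-7 = 1.462×10^6 Pa.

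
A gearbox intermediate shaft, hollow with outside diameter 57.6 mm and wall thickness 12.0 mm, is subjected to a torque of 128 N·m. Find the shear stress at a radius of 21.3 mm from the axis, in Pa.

J = π(d_o⁴ − d_i⁴)/32 = π(0.0576⁴ − 0.0336⁴)/32 = 9.555×10^-7 m⁴.
Shear stress varies linearly with radius: τ = T·r/J = 128.0 × 0.0213 / 9.555×10^-7 = 2.853×10^6 Pa.

2.85e6 Pa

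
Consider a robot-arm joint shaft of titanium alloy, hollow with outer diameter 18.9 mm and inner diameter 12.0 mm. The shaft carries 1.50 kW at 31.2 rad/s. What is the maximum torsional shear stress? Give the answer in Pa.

ω = 31.2 rad/s, so T = P/ω = 1.50×10³ / 31.20 = 48.08 N·m.
J = π(d_o⁴ − d_i⁴)/32 = π(0.0189⁴ − 0.0120⁴)/32 = 1.049×10^-8 m⁴.
τ_max = T·r/J = 48.08 × 0.00945 / 1.049×10^-8 = 4.331×10^7 Pa.

4.33e7 Pa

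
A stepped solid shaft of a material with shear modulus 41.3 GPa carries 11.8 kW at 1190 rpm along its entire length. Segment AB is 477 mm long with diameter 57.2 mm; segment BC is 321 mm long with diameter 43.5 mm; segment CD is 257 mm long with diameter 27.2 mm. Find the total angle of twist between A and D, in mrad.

ω = 2π·1190/60 = 124.6 rad/s, so T = P/ω = 11.8×10³ / 124.6 = 94.69 N·m.
J_AB = π(0.0572)⁴/32 = 1.05×10^-6 m⁴; J_BC = π(0.0435)⁴/32 = 3.52×10^-7 m⁴; J_CD = π(0.0272)⁴/32 = 5.37×10^-8 m⁴.
θ = (T/G)·Σ L_i/J_i = (94.69/41.3×10⁹)·(0.477/1.05×10^-6 + 0.321/3.52×10^-7 + 0.257/5.37×10^-8) = 0.01410 rad.

14.1 mrad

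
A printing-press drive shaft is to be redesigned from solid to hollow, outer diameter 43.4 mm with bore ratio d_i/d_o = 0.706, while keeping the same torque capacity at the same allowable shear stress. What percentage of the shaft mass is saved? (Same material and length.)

Equal τ_max and T ⇒ the solid shaft needs d_s³ = d_o³(1−k⁴), so d_s = 43.4·(1−0.706⁴)^(1/3) = 39.46 mm.
Area ratio A_h/A_s = d_o²(1−k²)/d_s² = (1−k²)/(1−k⁴)^(2/3) = 0.6068.
Mass saving = 1 − 0.6068 = 39.3 %.

39.3 %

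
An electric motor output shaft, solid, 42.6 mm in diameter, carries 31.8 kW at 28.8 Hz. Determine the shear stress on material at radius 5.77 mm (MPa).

ω = 2π·28.8 = 181.0 rad/s, so T = P/ω = 31.8×10³ / 181.0 = 175.7 N·m.
J = πd⁴/32 = π(0.0426)⁴/32 = 3.233×10^-7 m⁴.
Shear stress varies linearly with radius: τ = T·r/J = 175.7 × 0.00577 / 3.233×10^-7 = 3.136×10^6 Pa.

3.14 MPa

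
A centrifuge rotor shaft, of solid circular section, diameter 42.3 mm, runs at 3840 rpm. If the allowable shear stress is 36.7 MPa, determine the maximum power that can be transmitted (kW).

219 kW

J = πd⁴/32 = π(0.0423)⁴/32 = 3.143×10^-7 m⁴.
T_max = τ_allow·J/r = 3.67×10^7 × 3.143×10^-7 / 0.0211 = 545.4 N·m.
ω = 2π·3840/60 = 402.1 rad/s, so P_max = T_max·ω = 2.193×10^5 W.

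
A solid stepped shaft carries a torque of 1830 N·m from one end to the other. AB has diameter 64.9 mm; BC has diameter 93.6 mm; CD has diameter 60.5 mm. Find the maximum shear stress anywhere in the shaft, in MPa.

42.1 MPa

Under the same torque, τ_max = 16T/(πd³) is largest where d is smallest — segment CD (d = 60.5 mm).
τ_max = 16·1830/(π·(0.0605)³) = 4.209×10^7 Pa.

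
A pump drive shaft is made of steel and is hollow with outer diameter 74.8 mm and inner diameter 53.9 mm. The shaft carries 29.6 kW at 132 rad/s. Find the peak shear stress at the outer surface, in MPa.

ω = 132 rad/s, so T = P/ω = 29.6×10³ / 132.0 = 224.2 N·m.
J = π(d_o⁴ − d_i⁴)/32 = π(0.0748⁴ − 0.0539⁴)/32 = 2.245×10^-6 m⁴.
τ_max = T·r/J = 224.2 × 0.0374 / 2.245×10^-6 = 3.736×10^6 Pa.

3.74 MPa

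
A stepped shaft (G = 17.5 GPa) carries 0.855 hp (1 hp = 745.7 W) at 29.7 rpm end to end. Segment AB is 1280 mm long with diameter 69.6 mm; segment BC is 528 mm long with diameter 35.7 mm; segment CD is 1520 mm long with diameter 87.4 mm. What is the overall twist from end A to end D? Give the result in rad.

0.0484 rad

ω = 2π·29.7/60 = 3.110 rad/s, so T = P/ω = 0.855×745.7 / 3.110 = 205.0 N·m.
J_AB = π(0.0696)⁴/32 = 2.30×10^-6 m⁴; J_BC = π(0.0357)⁴/32 = 1.59×10^-7 m⁴; J_CD = π(0.0874)⁴/32 = 5.73×10^-6 m⁴.
θ = (T/G)·Σ L_i/J_i = (205.0/17.5×10⁹)·(1.28/2.30×10^-6 + 0.528/1.59×10^-7 + 1.52/5.73×10^-6) = 0.04840 rad.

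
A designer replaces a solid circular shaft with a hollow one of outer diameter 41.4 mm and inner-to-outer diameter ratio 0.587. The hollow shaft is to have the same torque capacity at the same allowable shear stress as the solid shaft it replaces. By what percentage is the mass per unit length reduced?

28.7 %

Equal τ_max and T ⇒ the solid shaft needs d_s³ = d_o³(1−k⁴), so d_s = 41.4·(1−0.587⁴)^(1/3) = 39.69 mm.
Area ratio A_h/A_s = d_o²(1−k²)/d_s² = (1−k²)/(1−k⁴)^(2/3) = 0.7131.
Mass saving = 1 − 0.7131 = 28.7 %.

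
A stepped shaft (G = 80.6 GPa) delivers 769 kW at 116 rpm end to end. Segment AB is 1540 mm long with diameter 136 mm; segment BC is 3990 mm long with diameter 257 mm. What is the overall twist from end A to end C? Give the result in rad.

ω = 2π·116/60 = 12.15 rad/s, so T = P/ω = 769×10³ / 12.15 = 63310 N·m.
J_AB = π(0.136)⁴/32 = 3.36×10^-5 m⁴; J_BC = π(0.257)⁴/32 = 4.28×10^-4 m⁴.
θ = (T/G)·Σ L_i/J_i = (63310/80.6×10⁹)·(1.54/3.36×10^-5 + 3.99/4.28×10^-4) = 0.04333 rad.

0.0433 rad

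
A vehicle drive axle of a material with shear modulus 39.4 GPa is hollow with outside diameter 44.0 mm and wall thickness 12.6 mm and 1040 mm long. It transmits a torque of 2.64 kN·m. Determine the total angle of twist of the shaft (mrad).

196 mrad

J = π(d_o⁴ − d_i⁴)/32 = π(0.0440⁴ − 0.0188⁴)/32 = 3.557×10^-7 m⁴.
θ = T·L/(G·J) = 2640 × 1.04 / (39.4×10⁹ × 3.557×10^-7) = 0.1959 rad.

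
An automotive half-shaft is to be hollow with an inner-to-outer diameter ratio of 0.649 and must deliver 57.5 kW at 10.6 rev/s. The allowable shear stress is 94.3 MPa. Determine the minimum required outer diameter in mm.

38.4 mm

ω = 2π·10.6 = 66.60 rad/s, so T = P/ω = 57.5×10³ / 66.60 = 863.3 N·m.
For a hollow shaft with d_i/d_o = 0.649: τ_max = 16T/(π d_o³ (1−k⁴)), so d_o = [16T/(π τ_allow (1−k⁴))]^(1/3) = [16·863.3/(π·9.43×10^7·0.8226)]^(1/3) = 0.03841 m.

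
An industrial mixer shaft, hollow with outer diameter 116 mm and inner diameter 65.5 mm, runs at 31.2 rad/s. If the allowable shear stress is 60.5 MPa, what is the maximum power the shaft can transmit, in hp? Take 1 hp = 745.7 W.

697 hp

J = π(d_o⁴ − d_i⁴)/32 = π(0.116⁴ − 0.0655⁴)/32 = 1.597×10^-5 m⁴.
T_max = τ_allow·J/r = 6.05×10^7 × 1.597×10^-5 / 0.0580 = 16660 N·m.
ω = 31.2 rad/s, so P_max = T_max·ω = 5.197×10^5 W.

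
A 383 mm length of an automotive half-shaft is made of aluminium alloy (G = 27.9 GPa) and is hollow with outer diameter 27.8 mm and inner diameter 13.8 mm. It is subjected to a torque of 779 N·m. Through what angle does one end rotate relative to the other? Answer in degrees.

J = π(d_o⁴ − d_i⁴)/32 = π(0.0278⁴ − 0.0138⁴)/32 = 5.508×10^-8 m⁴.
θ = T·L/(G·J) = 779.0 × 0.383 / (27.9×10⁹ × 5.508×10^-8) = 0.1942 rad.

11.1°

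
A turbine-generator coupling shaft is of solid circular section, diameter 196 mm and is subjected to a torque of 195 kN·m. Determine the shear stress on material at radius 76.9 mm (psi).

15000 psi

J = πd⁴/32 = π(0.196)⁴/32 = 1.449×10^-4 m⁴.
Shear stress varies linearly with radius: τ = T·r/J = 195000 × 0.0769 / 1.449×10^-4 = 1.035×10^8 Pa.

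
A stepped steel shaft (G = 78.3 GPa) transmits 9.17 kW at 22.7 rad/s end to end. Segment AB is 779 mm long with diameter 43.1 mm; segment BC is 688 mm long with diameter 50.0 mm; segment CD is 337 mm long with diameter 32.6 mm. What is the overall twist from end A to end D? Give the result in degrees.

ω = 22.7 rad/s, so T = P/ω = 9.17×10³ / 22.70 = 404.0 N·m.
J_AB = π(0.0431)⁴/32 = 3.39×10^-7 m⁴; J_BC = π(0.0500)⁴/32 = 6.14×10^-7 m⁴; J_CD = π(0.0326)⁴/32 = 1.11×10^-7 m⁴.
θ = (T/G)·Σ L_i/J_i = (404.0/78.3×10⁹)·(0.779/3.39×10^-7 + 0.688/6.14×10^-7 + 0.337/1.11×10^-7) = 0.03333 rad.

1.91°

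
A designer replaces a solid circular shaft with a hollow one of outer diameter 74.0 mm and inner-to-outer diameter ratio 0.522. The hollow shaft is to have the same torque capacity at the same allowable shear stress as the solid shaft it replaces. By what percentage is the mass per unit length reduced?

23.4 %

Equal τ_max and T ⇒ the solid shaft needs d_s³ = d_o³(1−k⁴), so d_s = 74.0·(1−0.522⁴)^(1/3) = 72.12 mm.
Area ratio A_h/A_s = d_o²(1−k²)/d_s² = (1−k²)/(1−k⁴)^(2/3) = 0.7659.
Mass saving = 1 − 0.7659 = 23.4 %.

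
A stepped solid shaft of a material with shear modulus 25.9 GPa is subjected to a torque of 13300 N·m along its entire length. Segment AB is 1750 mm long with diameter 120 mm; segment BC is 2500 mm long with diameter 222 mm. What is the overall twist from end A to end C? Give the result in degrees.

2.84°

J_AB = π(0.120)⁴/32 = 2.04×10^-5 m⁴; J_BC = π(0.222)⁴/32 = 2.38×10^-4 m⁴.
θ = (T/G)·Σ L_i/J_i = (13300/25.9×10⁹)·(1.75/2.04×10^-5 + 2.50/2.38×10^-4) = 0.04953 rad.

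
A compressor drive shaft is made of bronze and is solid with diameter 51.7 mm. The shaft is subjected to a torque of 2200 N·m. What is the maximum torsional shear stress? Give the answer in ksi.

11.8 ksi

J = πd⁴/32 = π(0.0517)⁴/32 = 7.014×10^-7 m⁴.
τ_max = T·r/J = 2200 × 0.0259 / 7.014×10^-7 = 8.108×10^7 Pa.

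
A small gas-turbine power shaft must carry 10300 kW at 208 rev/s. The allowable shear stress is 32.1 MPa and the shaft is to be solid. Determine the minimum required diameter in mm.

108 mm

ω = 2π·208 = 1307 rad/s, so T = P/ω = 10300×10³ / 1307 = 7881 N·m.
For a solid shaft τ_max = 16T/(πd³), so d = (16T/(π τ_allow))^(1/3) = (16·7881/(π·3.21×10^7))^(1/3) = 0.1077 m.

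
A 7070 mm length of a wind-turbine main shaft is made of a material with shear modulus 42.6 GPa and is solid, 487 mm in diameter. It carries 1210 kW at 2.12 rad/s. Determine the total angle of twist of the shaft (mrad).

ω = 2.12 rad/s, so T = P/ω = 1210×10³ / 2.120 = 570800 N·m.
J = πd⁴/32 = π(0.487)⁴/32 = 5.522×10^-3 m⁴.
θ = T·L/(G·J) = 570800 × 7.07 / (42.6×10⁹ × 5.522×10^-3) = 0.01715 rad.

17.2 mrad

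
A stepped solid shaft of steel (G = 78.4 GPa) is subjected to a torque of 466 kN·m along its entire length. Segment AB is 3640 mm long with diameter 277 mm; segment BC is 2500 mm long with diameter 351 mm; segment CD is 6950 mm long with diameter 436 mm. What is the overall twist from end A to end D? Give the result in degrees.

3.38°

J_AB = π(0.277)⁴/32 = 5.78×10^-4 m⁴; J_BC = π(0.351)⁴/32 = 1.49×10^-3 m⁴; J_CD = π(0.436)⁴/32 = 3.55×10^-3 m⁴.
θ = (T/G)·Σ L_i/J_i = (466000/78.4×10⁹)·(3.64/5.78×10^-4 + 2.50/1.49×10^-3 + 6.95/3.55×10^-3) = 0.05905 rad.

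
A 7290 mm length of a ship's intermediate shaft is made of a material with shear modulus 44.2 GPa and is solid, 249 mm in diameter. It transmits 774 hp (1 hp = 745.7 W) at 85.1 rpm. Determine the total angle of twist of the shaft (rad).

0.0283 rad

ω = 2π·85.1/60 = 8.912 rad/s, so T = P/ω = 774×745.7 / 8.912 = 64770 N·m.
J = πd⁴/32 = π(0.249)⁴/32 = 3.774×10^-4 m⁴.
θ = T·L/(G·J) = 64770 × 7.29 / (44.2×10⁹ × 3.774×10^-4) = 0.02830 rad.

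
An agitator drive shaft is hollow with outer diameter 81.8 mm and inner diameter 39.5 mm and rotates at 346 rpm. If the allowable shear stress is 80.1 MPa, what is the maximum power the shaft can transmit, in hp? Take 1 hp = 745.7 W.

396 hp

J = π(d_o⁴ − d_i⁴)/32 = π(0.0818⁴ − 0.0395⁴)/32 = 4.157×10^-6 m⁴.
T_max = τ_allow·J/r = 8.01×10^7 × 4.157×10^-6 / 0.0409 = 8140 N·m.
ω = 2π·346/60 = 36.23 rad/s, so P_max = T_max·ω = 2.949×10^5 W.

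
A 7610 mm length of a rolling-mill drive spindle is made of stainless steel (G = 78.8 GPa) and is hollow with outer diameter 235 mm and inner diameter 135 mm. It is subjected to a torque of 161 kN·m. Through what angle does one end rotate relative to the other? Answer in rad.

J = π(d_o⁴ − d_i⁴)/32 = π(0.235⁴ − 0.135⁴)/32 = 2.668×10^-4 m⁴.
θ = T·L/(G·J) = 161000 × 7.61 / (78.8×10⁹ × 2.668×10^-4) = 0.05828 rad.

0.0583 rad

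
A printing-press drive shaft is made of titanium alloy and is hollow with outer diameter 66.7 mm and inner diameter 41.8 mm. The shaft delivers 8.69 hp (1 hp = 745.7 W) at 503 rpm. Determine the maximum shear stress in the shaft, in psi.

362 psi

ω = 2π·503/60 = 52.67 rad/s, so T = P/ω = 8.69×745.7 / 52.67 = 123.0 N·m.
J = π(d_o⁴ − d_i⁴)/32 = π(0.0667⁴ − 0.0418⁴)/32 = 1.643×10^-6 m⁴.
τ_max = T·r/J = 123.0 × 0.0334 / 1.643×10^-6 = 2.497×10^6 Pa.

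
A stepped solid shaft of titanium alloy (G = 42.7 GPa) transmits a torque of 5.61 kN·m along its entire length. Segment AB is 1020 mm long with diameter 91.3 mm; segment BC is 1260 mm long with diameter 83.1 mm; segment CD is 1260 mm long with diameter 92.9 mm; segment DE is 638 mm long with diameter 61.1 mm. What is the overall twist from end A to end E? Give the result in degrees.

J_AB = π(0.0913)⁴/32 = 6.82×10^-6 m⁴; J_BC = π(0.0831)⁴/32 = 4.68×10^-6 m⁴; J_CD = π(0.0929)⁴/32 = 7.31×10^-6 m⁴; J_DE = π(0.0611)⁴/32 = 1.37×10^-6 m⁴.
θ = (T/G)·Σ L_i/J_i = (5610/42.7×10⁹)·(1.02/6.82×10^-6 + 1.26/4.68×10^-6 + 1.26/7.31×10^-6 + 0.638/1.37×10^-6) = 0.1389 rad.

7.96°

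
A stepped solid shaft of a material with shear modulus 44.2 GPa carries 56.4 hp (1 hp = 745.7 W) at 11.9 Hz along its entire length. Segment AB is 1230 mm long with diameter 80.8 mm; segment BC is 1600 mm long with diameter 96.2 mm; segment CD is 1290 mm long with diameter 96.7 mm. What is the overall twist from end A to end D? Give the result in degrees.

0.463°

ω = 2π·11.9 = 74.77 rad/s, so T = P/ω = 56.4×745.7 / 74.77 = 562.5 N·m.
J_AB = π(0.0808)⁴/32 = 4.18×10^-6 m⁴; J_BC = π(0.0962)⁴/32 = 8.41×10^-6 m⁴; J_CD = π(0.0967)⁴/32 = 8.58×10^-6 m⁴.
θ = (T/G)·Σ L_i/J_i = (562.5/44.2×10⁹)·(1.23/4.18×10^-6 + 1.60/8.41×10^-6 + 1.29/8.58×10^-6) = 8.075×10^-3 rad.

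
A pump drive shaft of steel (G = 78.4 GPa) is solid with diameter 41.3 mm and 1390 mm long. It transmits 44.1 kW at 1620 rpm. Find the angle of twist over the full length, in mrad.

ω = 2π·1620/60 = 169.6 rad/s, so T = P/ω = 44.1×10³ / 169.6 = 260.0 N·m.
J = πd⁴/32 = π(0.0413)⁴/32 = 2.856×10^-7 m⁴.
θ = T·L/(G·J) = 260.0 × 1.39 / (78.4×10⁹ × 2.856×10^-7) = 0.01614 rad.

16.1 mrad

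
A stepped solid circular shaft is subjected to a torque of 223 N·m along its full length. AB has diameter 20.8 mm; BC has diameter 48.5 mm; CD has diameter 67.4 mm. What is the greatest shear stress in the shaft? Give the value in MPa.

Under the same torque, τ_max = 16T/(πd³) is largest where d is smallest — segment AB (d = 20.8 mm).
τ_max = 16·223.0/(π·(0.0208)³) = 1.262×10^8 Pa.

126 MPa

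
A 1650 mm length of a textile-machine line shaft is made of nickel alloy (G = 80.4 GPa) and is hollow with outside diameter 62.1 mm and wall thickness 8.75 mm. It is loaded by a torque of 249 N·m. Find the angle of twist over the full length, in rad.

0.00477 rad

J = π(d_o⁴ − d_i⁴)/32 = π(0.0621⁴ − 0.0446⁴)/32 = 1.072×10^-6 m⁴.
θ = T·L/(G·J) = 249.0 × 1.65 / (80.4×10⁹ × 1.072×10^-6) = 4.769×10^-3 rad.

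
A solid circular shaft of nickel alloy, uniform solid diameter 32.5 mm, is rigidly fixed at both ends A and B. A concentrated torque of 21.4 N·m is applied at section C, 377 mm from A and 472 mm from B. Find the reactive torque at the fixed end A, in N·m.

With uniform GJ and both ends fixed, compatibility θ_AC = θ_CB gives T_A·a = T_B·b, together with T_A + T_B = T₀.
T_A = T₀·b/(a+b) = 21.40·472/849.0 = 11.90 N·m; T_B = 9.503 N·m.

11.9 N·m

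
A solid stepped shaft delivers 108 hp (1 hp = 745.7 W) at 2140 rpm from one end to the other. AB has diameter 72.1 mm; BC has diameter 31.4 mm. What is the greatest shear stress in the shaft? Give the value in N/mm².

59.1 N/mm²

ω = 2π·2140/60 = 224.1 rad/s, so T = P/ω = 108×745.7 / 224.1 = 359.4 N·m.
Under the same torque, τ_max = 16T/(πd³) is largest where d is smallest — segment BC (d = 31.4 mm).
τ_max = 16·359.4/(π·(0.0314)³) = 5.912×10^7 Pa.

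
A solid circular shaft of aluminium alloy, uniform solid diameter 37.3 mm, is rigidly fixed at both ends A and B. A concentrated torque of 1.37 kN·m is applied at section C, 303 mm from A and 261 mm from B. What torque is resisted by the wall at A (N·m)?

With uniform GJ and both ends fixed, compatibility θ_AC = θ_CB gives T_A·a = T_B·b, together with T_A + T_B = T₀.
T_A = T₀·b/(a+b) = 1370·261/564.0 = 634.0 N·m; T_B = 736.0 N·m.

634 N·m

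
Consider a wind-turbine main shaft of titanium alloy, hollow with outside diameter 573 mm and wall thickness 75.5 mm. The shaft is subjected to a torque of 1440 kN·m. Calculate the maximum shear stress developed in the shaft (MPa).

55.2 MPa

J = π(d_o⁴ − d_i⁴)/32 = π(0.573⁴ − 0.422⁴)/32 = 7.470×10^-3 m⁴.
τ_max = T·r/J = 1.440e6 × 0.286 / 7.470×10^-3 = 5.523×10^7 Pa.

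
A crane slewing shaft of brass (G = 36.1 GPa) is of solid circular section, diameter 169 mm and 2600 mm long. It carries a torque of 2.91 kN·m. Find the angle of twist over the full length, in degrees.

J = πd⁴/32 = π(0.169)⁴/32 = 8.008×10^-5 m⁴.
θ = T·L/(G·J) = 2910 × 2.60 / (36.1×10⁹ × 8.008×10^-5) = 2.617×10^-3 rad.

0.150°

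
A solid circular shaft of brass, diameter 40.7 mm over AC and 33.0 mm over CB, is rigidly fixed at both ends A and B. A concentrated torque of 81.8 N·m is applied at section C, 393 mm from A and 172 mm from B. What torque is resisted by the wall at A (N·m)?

41.2 N·m

Compatibility: T_A·a/J_AC = T_B·b/J_CB with T_A + T_B = T₀.
J_AC = 2.69×10^-7 m⁴, J_CB = 1.16×10^-7 m⁴, so T_A = T₀·(J_AC/a)/((J_AC/a)+(J_CB/b)) = 41.16 N·m, T_B = 40.64 N·m.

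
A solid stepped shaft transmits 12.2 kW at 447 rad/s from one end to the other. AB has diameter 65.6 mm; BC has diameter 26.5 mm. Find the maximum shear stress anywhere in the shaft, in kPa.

7470 kPa

ω = 447 rad/s, so T = P/ω = 12.2×10³ / 447.0 = 27.29 N·m.
Under the same torque, τ_max = 16T/(πd³) is largest where d is smallest — segment BC (d = 26.5 mm).
τ_max = 16·27.29/(π·(0.0265)³) = 7.469×10^6 Pa.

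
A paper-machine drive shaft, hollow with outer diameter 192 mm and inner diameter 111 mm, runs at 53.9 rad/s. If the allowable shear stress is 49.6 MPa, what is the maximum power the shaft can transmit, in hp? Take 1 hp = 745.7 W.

J = π(d_o⁴ − d_i⁴)/32 = π(0.192⁴ − 0.111⁴)/32 = 1.185×10^-4 m⁴.
T_max = τ_allow·J/r = 4.96×10^7 × 1.185×10^-4 / 0.0960 = 61230 N·m.
ω = 53.9 rad/s, so P_max = T_max·ω = 3.300×10^6 W.

4430 hp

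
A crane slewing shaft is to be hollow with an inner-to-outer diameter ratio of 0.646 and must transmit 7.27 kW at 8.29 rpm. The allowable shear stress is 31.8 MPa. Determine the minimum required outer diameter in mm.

ω = 2π·8.29/60 = 0.8681 rad/s, so T = P/ω = 7.27×10³ / 0.8681 = 8374 N·m.
For a hollow shaft with d_i/d_o = 0.646: τ_max = 16T/(π d_o³ (1−k⁴)), so d_o = [16T/(π τ_allow (1−k⁴))]^(1/3) = [16·8374/(π·3.18×10^7·0.8258)]^(1/3) = 0.1175 m.

118 mm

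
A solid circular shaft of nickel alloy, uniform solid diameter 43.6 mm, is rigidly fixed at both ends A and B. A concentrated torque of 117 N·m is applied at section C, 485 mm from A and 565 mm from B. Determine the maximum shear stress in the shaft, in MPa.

With uniform GJ and both ends fixed, compatibility θ_AC = θ_CB gives T_A·a = T_B·b, together with T_A + T_B = T₀.
T_A = T₀·b/(a+b) = 117.0·565/1050 = 62.96 N·m; T_B = 54.04 N·m.
τ in each portion: τ_AC = 3.87×10^6 Pa, τ_CB = 3.32×10^6 Pa; maximum is in AC.
τ_max = T_AC·r/J = 62.96·0.0218/3.55×10^-7 = 3.869×10^6 Pa.

3.87 MPa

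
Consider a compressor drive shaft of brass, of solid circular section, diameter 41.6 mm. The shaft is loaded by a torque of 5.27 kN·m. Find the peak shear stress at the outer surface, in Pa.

J = πd⁴/32 = π(0.0416)⁴/32 = 2.940×10^-7 m⁴.
τ_max = T·r/J = 5270 × 0.0208 / 2.940×10^-7 = 3.728×10^8 Pa.

3.73e8 Pa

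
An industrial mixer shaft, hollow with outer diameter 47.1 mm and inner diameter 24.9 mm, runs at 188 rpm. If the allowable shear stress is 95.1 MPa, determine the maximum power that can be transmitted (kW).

J = π(d_o⁴ − d_i⁴)/32 = π(0.0471⁴ − 0.0249⁴)/32 = 4.454×10^-7 m⁴.
T_max = τ_allow·J/r = 9.51×10^7 × 4.454×10^-7 / 0.0236 = 1799 N·m.
ω = 2π·188/60 = 19.69 rad/s, so P_max = T_max·ω = 3.541×10^4 W.

35.4 kW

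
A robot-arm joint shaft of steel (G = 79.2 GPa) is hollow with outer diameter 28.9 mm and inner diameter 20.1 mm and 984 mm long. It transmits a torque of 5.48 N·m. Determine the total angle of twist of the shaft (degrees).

J = π(d_o⁴ − d_i⁴)/32 = π(0.0289⁴ − 0.0201⁴)/32 = 5.246×10^-8 m⁴.
θ = T·L/(G·J) = 5.480 × 0.984 / (79.2×10⁹ × 5.246×10^-8) = 1.298×10^-3 rad.

0.0744°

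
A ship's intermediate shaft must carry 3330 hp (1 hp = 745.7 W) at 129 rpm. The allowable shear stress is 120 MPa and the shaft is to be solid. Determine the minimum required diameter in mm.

ω = 2π·129/60 = 13.51 rad/s, so T = P/ω = 3330×745.7 / 13.51 = 183800 N·m.
For a solid shaft τ_max = 16T/(πd³), so d = (16T/(π τ_allow))^(1/3) = (16·183800/(π·1.20×10^8))^(1/3) = 0.1983 m.

198 mm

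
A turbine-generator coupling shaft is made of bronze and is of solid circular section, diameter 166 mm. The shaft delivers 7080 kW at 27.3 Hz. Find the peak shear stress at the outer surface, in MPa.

46.0 MPa

ω = 2π·27.3 = 171.5 rad/s, so T = P/ω = 7080×10³ / 171.5 = 41280 N·m.
J = πd⁴/32 = π(0.166)⁴/32 = 7.455×10^-5 m⁴.
τ_max = T·r/J = 41280 × 0.0830 / 7.455×10^-5 = 4.596×10^7 Pa.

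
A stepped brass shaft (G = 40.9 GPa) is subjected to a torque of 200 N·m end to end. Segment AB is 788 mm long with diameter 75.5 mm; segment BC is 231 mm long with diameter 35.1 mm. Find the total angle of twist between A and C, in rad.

0.00879 rad

J_AB = π(0.0755)⁴/32 = 3.19×10^-6 m⁴; J_BC = π(0.0351)⁴/32 = 1.49×10^-7 m⁴.
θ = (T/G)·Σ L_i/J_i = (200.0/40.9×10⁹)·(0.788/3.19×10^-6 + 0.231/1.49×10^-7) = 8.788×10^-3 rad.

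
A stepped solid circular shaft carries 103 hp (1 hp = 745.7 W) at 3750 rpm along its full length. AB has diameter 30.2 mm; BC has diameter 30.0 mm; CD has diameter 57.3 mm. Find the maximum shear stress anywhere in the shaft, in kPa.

36900 kPa

ω = 2π·3750/60 = 392.7 rad/s, so T = P/ω = 103×745.7 / 392.7 = 195.6 N·m.
Under the same torque, τ_max = 16T/(πd³) is largest where d is smallest — segment BC (d = 30.0 mm).
τ_max = 16·195.6/(π·(0.0300)³) = 3.689×10^7 Pa.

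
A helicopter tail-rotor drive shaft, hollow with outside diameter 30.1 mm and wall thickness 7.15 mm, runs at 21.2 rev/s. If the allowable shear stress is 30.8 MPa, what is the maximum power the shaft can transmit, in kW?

J = π(d_o⁴ − d_i⁴)/32 = π(0.0301⁴ − 0.0158⁴)/32 = 7.447×10^-8 m⁴.
T_max = τ_allow·J/r = 3.08×10^7 × 7.447×10^-8 / 0.0151 = 152.4 N·m.
ω = 2π·21.2 = 133.2 rad/s, so P_max = T_max·ω = 2.030×10^4 W.

20.3 kW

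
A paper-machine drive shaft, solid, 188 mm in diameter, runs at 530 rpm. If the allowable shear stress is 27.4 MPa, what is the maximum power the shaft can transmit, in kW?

1980 kW

J = πd⁴/32 = π(0.188)⁴/32 = 1.226×10^-4 m⁴.
T_max = τ_allow·J/r = 2.74×10^7 × 1.226×10^-4 / 0.0940 = 35750 N·m.
ω = 2π·530/60 = 55.50 rad/s, so P_max = T_max·ω = 1.984×10^6 W.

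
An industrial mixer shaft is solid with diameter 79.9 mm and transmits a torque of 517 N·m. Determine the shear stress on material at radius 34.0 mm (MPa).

4.39 MPa

J = πd⁴/32 = π(0.0799)⁴/32 = 4.001×10^-6 m⁴.
Shear stress varies linearly with radius: τ = T·r/J = 517.0 × 0.0340 / 4.001×10^-6 = 4.393×10^6 Pa.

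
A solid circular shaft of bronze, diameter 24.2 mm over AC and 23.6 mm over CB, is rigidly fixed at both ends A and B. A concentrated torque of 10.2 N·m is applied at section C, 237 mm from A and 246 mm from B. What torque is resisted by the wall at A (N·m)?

5.45 N·m

Compatibility: T_A·a/J_AC = T_B·b/J_CB with T_A + T_B = T₀.
J_AC = 3.37×10^-8 m⁴, J_CB = 3.05×10^-8 m⁴, so T_A = T₀·(J_AC/a)/((J_AC/a)+(J_CB/b)) = 5.451 N·m, T_B = 4.749 N·m.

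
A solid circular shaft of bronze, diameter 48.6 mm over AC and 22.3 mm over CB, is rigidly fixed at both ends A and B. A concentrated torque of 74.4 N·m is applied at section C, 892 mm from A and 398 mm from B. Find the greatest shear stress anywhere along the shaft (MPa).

Compatibility: T_A·a/J_AC = T_B·b/J_CB with T_A + T_B = T₀.
J_AC = 5.48×10^-7 m⁴, J_CB = 2.43×10^-8 m⁴, so T_A = T₀·(J_AC/a)/((J_AC/a)+(J_CB/b)) = 67.68 N·m, T_B = 6.723 N·m.
τ in each portion: τ_AC = 3.00×10^6 Pa, τ_CB = 3.09×10^6 Pa; maximum is in CB.
τ_max = T_CB·r/J = 6.723·0.0112/2.43×10^-8 = 3.088×10^6 Pa.

3.09 MPa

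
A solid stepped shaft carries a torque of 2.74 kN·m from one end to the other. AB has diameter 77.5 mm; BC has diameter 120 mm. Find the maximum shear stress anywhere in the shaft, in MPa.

Under the same torque, τ_max = 16T/(πd³) is largest where d is smallest — segment AB (d = 77.5 mm).
τ_max = 16·2740/(π·(0.0775)³) = 2.998×10^7 Pa.

30.0 MPa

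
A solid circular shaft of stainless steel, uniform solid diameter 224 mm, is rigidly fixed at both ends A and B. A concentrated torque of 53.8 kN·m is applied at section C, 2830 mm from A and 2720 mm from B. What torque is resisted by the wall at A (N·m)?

With uniform GJ and both ends fixed, compatibility θ_AC = θ_CB gives T_A·a = T_B·b, together with T_A + T_B = T₀.
T_A = T₀·b/(a+b) = 53800·2720/5550 = 26370 N·m; T_B = 27430 N·m.

26400 N·m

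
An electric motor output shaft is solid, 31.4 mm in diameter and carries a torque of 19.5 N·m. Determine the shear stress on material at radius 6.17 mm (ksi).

J = πd⁴/32 = π(0.0314)⁴/32 = 9.544×10^-8 m⁴.
Shear stress varies linearly with radius: τ = T·r/J = 19.50 × 0.00617 / 9.544×10^-8 = 1.261×10^6 Pa.

0.183 ksi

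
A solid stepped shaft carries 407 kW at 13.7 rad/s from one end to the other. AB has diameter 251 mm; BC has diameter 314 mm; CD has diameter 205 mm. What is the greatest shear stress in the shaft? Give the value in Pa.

1.76e7 Pa

ω = 13.7 rad/s, so T = P/ω = 407×10³ / 13.70 = 29710 N·m.
Under the same torque, τ_max = 16T/(πd³) is largest where d is smallest — segment CD (d = 205 mm).
τ_max = 16·29710/(π·(0.205)³) = 1.756×10^7 Pa.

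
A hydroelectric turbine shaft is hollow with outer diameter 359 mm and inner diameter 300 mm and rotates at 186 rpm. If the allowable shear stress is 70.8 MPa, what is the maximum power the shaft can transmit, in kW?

6420 kW

J = π(d_o⁴ − d_i⁴)/32 = π(0.359⁴ − 0.300⁴)/32 = 8.355×10^-4 m⁴.
T_max = τ_allow·J/r = 7.08×10^7 × 8.355×10^-4 / 0.179 = 329500 N·m.
ω = 2π·186/60 = 19.48 rad/s, so P_max = T_max·ω = 6.419×10^6 W.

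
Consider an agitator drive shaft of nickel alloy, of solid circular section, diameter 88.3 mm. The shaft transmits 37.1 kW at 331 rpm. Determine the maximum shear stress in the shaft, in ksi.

1.15 ksi

ω = 2π·331/60 = 34.66 rad/s, so T = P/ω = 37.1×10³ / 34.66 = 1070 N·m.
J = πd⁴/32 = π(0.0883)⁴/32 = 5.968×10^-6 m⁴.
τ_max = T·r/J = 1070 × 0.0442 / 5.968×10^-6 = 7.918×10^6 Pa.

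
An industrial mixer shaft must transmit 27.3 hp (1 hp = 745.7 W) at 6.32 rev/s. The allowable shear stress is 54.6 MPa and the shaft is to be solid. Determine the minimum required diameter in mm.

ω = 2π·6.32 = 39.71 rad/s, so T = P/ω = 27.3×745.7 / 39.71 = 512.7 N·m.
For a solid shaft τ_max = 16T/(πd³), so d = (16T/(π τ_allow))^(1/3) = (16·512.7/(π·5.46×10^7))^(1/3) = 0.03630 m.

36.3 mm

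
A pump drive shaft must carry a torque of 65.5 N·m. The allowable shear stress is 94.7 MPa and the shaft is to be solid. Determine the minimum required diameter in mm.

For a solid shaft τ_max = 16T/(πd³), so d = (16T/(π τ_allow))^(1/3) = (16·65.50/(π·9.47×10^7))^(1/3) = 0.01522 m.

15.2 mm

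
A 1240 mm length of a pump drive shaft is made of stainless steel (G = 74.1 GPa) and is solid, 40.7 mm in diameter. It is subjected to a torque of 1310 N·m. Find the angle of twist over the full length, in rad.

J = πd⁴/32 = π(0.0407)⁴/32 = 2.694×10^-7 m⁴.
θ = T·L/(G·J) = 1310 × 1.24 / (74.1×10⁹ × 2.694×10^-7) = 0.08138 rad.

0.0814 rad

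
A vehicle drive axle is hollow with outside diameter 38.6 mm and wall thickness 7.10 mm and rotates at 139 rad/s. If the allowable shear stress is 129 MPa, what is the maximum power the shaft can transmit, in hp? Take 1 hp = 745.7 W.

J = π(d_o⁴ − d_i⁴)/32 = π(0.0386⁴ − 0.0244⁴)/32 = 1.831×10^-7 m⁴.
T_max = τ_allow·J/r = 1.29×10^8 × 1.831×10^-7 / 0.0193 = 1224 N·m.
ω = 139 rad/s, so P_max = T_max·ω = 1.702×10^5 W.

228 hp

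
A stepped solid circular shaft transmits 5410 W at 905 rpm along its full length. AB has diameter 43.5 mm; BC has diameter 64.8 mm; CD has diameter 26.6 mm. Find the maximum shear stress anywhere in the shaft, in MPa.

15.4 MPa

ω = 2π·905/60 = 94.77 rad/s, so T = P/ω = 5410 / 94.77 = 57.08 N·m.
Under the same torque, τ_max = 16T/(πd³) is largest where d is smallest — segment CD (d = 26.6 mm).
τ_max = 16·57.08/(π·(0.0266)³) = 1.545×10^7 Pa.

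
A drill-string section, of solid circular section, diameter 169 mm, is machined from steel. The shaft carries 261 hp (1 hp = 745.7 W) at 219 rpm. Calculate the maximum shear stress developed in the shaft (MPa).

ω = 2π·219/60 = 22.93 rad/s, so T = P/ω = 261×745.7 / 22.93 = 8487 N·m.
J = πd⁴/32 = π(0.169)⁴/32 = 8.008×10^-5 m⁴.
τ_max = T·r/J = 8487 × 0.0845 / 8.008×10^-5 = 8.955×10^6 Pa.

8.95 MPa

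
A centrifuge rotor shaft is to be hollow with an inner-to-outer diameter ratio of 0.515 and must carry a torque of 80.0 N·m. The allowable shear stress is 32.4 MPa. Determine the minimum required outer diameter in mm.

For a hollow shaft with d_i/d_o = 0.515: τ_max = 16T/(π d_o³ (1−k⁴)), so d_o = [16T/(π τ_allow (1−k⁴))]^(1/3) = [16·80.00/(π·3.24×10^7·0.9297)]^(1/3) = 0.02383 m.

23.8 mm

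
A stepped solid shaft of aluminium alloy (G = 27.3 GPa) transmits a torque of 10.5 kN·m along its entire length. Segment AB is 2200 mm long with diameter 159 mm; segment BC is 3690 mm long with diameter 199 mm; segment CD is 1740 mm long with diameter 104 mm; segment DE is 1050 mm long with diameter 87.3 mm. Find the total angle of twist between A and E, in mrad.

J_AB = π(0.159)⁴/32 = 6.27×10^-5 m⁴; J_BC = π(0.199)⁴/32 = 1.54×10^-4 m⁴; J_CD = π(0.104)⁴/32 = 1.15×10^-5 m⁴; J_DE = π(0.0873)⁴/32 = 5.70×10^-6 m⁴.
θ = (T/G)·Σ L_i/J_i = (10500/27.3×10⁹)·(2.20/6.27×10^-5 + 3.69/1.54×10^-4 + 1.74/1.15×10^-5 + 1.05/5.70×10^-6) = 0.1518 rad.

152 mrad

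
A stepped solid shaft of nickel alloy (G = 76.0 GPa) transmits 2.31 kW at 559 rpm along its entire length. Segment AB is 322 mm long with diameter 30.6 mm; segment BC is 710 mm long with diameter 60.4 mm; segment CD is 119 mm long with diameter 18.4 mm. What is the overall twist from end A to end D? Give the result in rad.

ω = 2π·559/60 = 58.54 rad/s, so T = P/ω = 2.31×10³ / 58.54 = 39.46 N·m.
J_AB = π(0.0306)⁴/32 = 8.61×10^-8 m⁴; J_BC = π(0.0604)⁴/32 = 1.31×10^-6 m⁴; J_CD = π(0.0184)⁴/32 = 1.13×10^-8 m⁴.
θ = (T/G)·Σ L_i/J_i = (39.46/76.0×10⁹)·(0.322/8.61×10^-8 + 0.710/1.31×10^-6 + 0.119/1.13×10^-8) = 7.715×10^-3 rad.

0.00772 rad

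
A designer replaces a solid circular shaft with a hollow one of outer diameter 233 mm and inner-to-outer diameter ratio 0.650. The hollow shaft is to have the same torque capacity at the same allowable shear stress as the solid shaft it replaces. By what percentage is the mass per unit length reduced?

Equal τ_max and T ⇒ the solid shaft needs d_s³ = d_o³(1−k⁴), so d_s = 233·(1−0.650⁴)^(1/3) = 218.2 mm.
Area ratio A_h/A_s = d_o²(1−k²)/d_s² = (1−k²)/(1−k⁴)^(2/3) = 0.6584.
Mass saving = 1 − 0.6584 = 34.2 %.

34.2 %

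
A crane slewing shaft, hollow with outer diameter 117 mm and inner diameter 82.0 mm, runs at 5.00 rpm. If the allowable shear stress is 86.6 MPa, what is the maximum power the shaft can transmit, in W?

J = π(d_o⁴ − d_i⁴)/32 = π(0.117⁴ − 0.0820⁴)/32 = 1.396×10^-5 m⁴.
T_max = τ_allow·J/r = 8.66×10^7 × 1.396×10^-5 / 0.0585 = 20660 N·m.
ω = 2π·5.00/60 = 0.5236 rad/s, so P_max = T_max·ω = 1.082×10^4 W.

10800 W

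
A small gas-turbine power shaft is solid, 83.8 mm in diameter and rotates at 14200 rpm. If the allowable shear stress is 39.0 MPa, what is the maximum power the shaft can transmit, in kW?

J = πd⁴/32 = π(0.0838)⁴/32 = 4.841×10^-6 m⁴.
T_max = τ_allow·J/r = 3.90×10^7 × 4.841×10^-6 / 0.0419 = 4506 N·m.
ω = 2π·14200/60 = 1487 rad/s, so P_max = T_max·ω = 6.701×10^6 W.

6700 kW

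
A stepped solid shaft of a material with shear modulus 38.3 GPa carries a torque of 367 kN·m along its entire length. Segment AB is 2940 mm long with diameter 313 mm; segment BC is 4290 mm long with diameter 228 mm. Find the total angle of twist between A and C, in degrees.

J_AB = π(0.313)⁴/32 = 9.42×10^-4 m⁴; J_BC = π(0.228)⁴/32 = 2.65×10^-4 m⁴.
θ = (T/G)·Σ L_i/J_i = (367000/38.3×10⁹)·(2.94/9.42×10^-4 + 4.29/2.65×10^-4) = 0.1848 rad.

10.6°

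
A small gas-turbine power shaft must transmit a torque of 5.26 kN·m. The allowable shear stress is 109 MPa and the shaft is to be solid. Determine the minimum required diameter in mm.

62.6 mm

For a solid shaft τ_max = 16T/(πd³), so d = (16T/(π τ_allow))^(1/3) = (16·5260/(π·1.09×10^8))^(1/3) = 0.06264 m.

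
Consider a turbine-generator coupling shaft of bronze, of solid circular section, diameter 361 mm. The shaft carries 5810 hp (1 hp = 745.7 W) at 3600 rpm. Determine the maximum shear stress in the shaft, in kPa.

1240 kPa

ω = 2π·3600/60 = 377.0 rad/s, so T = P/ω = 5810×745.7 / 377.0 = 11490 N·m.
J = πd⁴/32 = π(0.361)⁴/32 = 1.667×10^-3 m⁴.
τ_max = T·r/J = 11490 × 0.180 / 1.667×10^-3 = 1.244×10^6 Pa.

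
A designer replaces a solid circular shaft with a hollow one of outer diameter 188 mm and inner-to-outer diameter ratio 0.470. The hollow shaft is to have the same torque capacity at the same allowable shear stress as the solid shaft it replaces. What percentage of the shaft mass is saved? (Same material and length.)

19.4 %

Equal τ_max and T ⇒ the solid shaft needs d_s³ = d_o³(1−k⁴), so d_s = 188·(1−0.470⁴)^(1/3) = 184.9 mm.
Area ratio A_h/A_s = d_o²(1−k²)/d_s² = (1−k²)/(1−k⁴)^(2/3) = 0.8055.
Mass saving = 1 − 0.8055 = 19.4 %.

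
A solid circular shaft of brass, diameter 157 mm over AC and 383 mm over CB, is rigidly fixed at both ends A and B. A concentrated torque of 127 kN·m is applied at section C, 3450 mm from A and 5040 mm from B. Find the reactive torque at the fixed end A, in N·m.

5030 N·m

Compatibility: T_A·a/J_AC = T_B·b/J_CB with T_A + T_B = T₀.
J_AC = 5.96×10^-5 m⁴, J_CB = 2.11×10^-3 m⁴, so T_A = T₀·(J_AC/a)/((J_AC/a)+(J_CB/b)) = 5031 N·m, T_B = 122000 N·m.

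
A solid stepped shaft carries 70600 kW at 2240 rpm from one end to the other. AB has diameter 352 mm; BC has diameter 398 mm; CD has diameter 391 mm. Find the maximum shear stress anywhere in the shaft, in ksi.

5.10 ksi

ω = 2π·2240/60 = 234.6 rad/s, so T = P/ω = 70600×10³ / 234.6 = 301000 N·m.
Under the same torque, τ_max = 16T/(πd³) is largest where d is smallest — segment AB (d = 352 mm).
τ_max = 16·301000/(π·(0.352)³) = 3.515×10^7 Pa.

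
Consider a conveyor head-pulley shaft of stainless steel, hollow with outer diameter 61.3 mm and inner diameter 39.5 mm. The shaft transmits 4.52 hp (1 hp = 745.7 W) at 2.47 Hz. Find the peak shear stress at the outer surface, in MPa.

5.80 MPa

ω = 2π·2.47 = 15.52 rad/s, so T = P/ω = 4.52×745.7 / 15.52 = 217.2 N·m.
J = π(d_o⁴ − d_i⁴)/32 = π(0.0613⁴ − 0.0395⁴)/32 = 1.147×10^-6 m⁴.
τ_max = T·r/J = 217.2 × 0.0307 / 1.147×10^-6 = 5.802×10^6 Pa.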